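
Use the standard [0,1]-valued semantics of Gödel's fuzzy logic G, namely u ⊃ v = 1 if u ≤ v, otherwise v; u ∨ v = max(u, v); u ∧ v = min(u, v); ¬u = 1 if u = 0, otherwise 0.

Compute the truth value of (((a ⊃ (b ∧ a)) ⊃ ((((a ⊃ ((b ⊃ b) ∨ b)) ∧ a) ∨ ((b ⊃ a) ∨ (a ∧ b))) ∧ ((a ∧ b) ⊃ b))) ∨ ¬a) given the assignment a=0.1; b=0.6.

(b ∧ a) = min(0.6, 0.1) = 0.1
(a ⊃ (b ∧ a)): 0.1 ≤ 0.1, so result = 1
(b ⊃ b): 0.6 ≤ 0.6, so result = 1
((b ⊃ b) ∨ b) = max(1, 0.6) = 1
(a ⊃ ((b ⊃ b) ∨ b)): 0.1 ≤ 1, so result = 1
((a ⊃ ((b ⊃ b) ∨ b)) ∧ a) = min(1, 0.1) = 0.1
(b ⊃ a): 0.6 > 0.1, so result = 0.1
(a ∧ b) = min(0.1, 0.6) = 0.1
((b ⊃ a) ∨ (a ∧ b)) = max(0.1, 0.1) = 0.1
(((a ⊃ ((b ⊃ b) ∨ b)) ∧ a) ∨ ((b ⊃ a) ∨ (a ∧ b))) = max(0.1, 0.1) = 0.1
(a ∧ b) = min(0.1, 0.6) = 0.1
((a ∧ b) ⊃ b): 0.1 ≤ 0.6, so result = 1
((((a ⊃ ((b ⊃ b) ∨ b)) ∧ a) ∨ ((b ⊃ a) ∨ (a ∧ b))) ∧ ((a ∧ b) ⊃ b)) = min(0.1, 1) = 0.1
((a ⊃ (b ∧ a)) ⊃ ((((a ⊃ ((b ⊃ b) ∨ b)) ∧ a) ∨ ((b ⊃ a) ∨ (a ∧ b))) ∧ ((a ∧ b) ⊃ b))): 1 > 0.1, so result = 0.1
¬a: Gödel ¬ of 0.1 = 0 (operand ≠ 0)
(((a ⊃ (b ∧ a)) ⊃ ((((a ⊃ ((b ⊃ b) ∨ b)) ∧ a) ∨ ((b ⊃ a) ∨ (a ∧ b))) ∧ ((a ∧ b) ⊃ b))) ∨ ¬a) = max(0.1, 0) = 0.1

0.10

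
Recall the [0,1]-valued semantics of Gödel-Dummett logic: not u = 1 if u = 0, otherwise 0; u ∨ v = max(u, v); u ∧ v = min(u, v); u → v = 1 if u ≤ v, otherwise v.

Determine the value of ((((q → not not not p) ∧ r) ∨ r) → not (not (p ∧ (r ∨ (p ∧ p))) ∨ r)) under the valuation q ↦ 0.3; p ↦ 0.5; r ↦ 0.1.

not p: Gödel ¬ of 0.5 = 0 (operand ≠ 0)
not not p: Gödel ¬ of 0 = 1 (operand is 0)
not not not p: Gödel ¬ of 1 = 0 (operand ≠ 0)
(q → not not not p): 0.3 > 0, so result = 0
((q → not not not p) ∧ r) = min(0, 0.1) = 0
(((q → not not not p) ∧ r) ∨ r) = max(0, 0.1) = 0.1
(p ∧ p) = min(0.5, 0.5) = 0.5
(r ∨ (p ∧ p)) = max(0.1, 0.5) = 0.5
(p ∧ (r ∨ (p ∧ p))) = min(0.5, 0.5) = 0.5
not (p ∧ (r ∨ (p ∧ p))): Gödel ¬ of 0.5 = 0 (operand ≠ 0)
(not (p ∧ (r ∨ (p ∧ p))) ∨ r) = max(0, 0.1) = 0.1
not (not (p ∧ (r ∨ (p ∧ p))) ∨ r): Gödel ¬ of 0.1 = 0 (operand ≠ 0)
((((q → not not not p) ∧ r) ∨ r) → not (not (p ∧ (r ∨ (p ∧ p))) ∨ r)): 0.1 > 0, so result = 0

0.00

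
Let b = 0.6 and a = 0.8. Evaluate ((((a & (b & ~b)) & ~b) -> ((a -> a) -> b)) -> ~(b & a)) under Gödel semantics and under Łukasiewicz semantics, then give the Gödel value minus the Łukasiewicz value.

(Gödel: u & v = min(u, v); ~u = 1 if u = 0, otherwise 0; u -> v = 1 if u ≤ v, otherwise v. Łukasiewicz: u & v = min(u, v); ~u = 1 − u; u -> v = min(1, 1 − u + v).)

Gödel evaluation:
  ~b: Gödel ¬ of 0.6 = 0 (operand ≠ 0)
  (b & ~b) = min(0.6, 0) = 0
  (a & (b & ~b)) = min(0.8, 0) = 0
  ~b: Gödel ¬ of 0.6 = 0 (operand ≠ 0)
  ((a & (b & ~b)) & ~b) = min(0, 0) = 0
  (a -> a): 0.8 ≤ 0.8, so result = 1
  ((a -> a) -> b): 1 > 0.6, so result = 0.6
  (((a & (b & ~b)) & ~b) -> ((a -> a) -> b)): 0 ≤ 0.6, so result = 1
  (b & a) = min(0.6, 0.8) = 0.6
  ~(b & a): Gödel ¬ of 0.6 = 0 (operand ≠ 0)
  ((((a & (b & ~b)) & ~b) -> ((a -> a) -> b)) -> ~(b & a)): 1 > 0, so result = 0
  Gödel value = 0
Łukasiewicz evaluation:
  ~b: Łukasiewicz ¬ gives 1 − 0.6 = 0.4
  (b & ~b) = min(0.6, 0.4) = 0.4
  (a & (b & ~b)) = min(0.8, 0.4) = 0.4
  ~b: Łukasiewicz ¬ gives 1 − 0.6 = 0.4
  ((a & (b & ~b)) & ~b) = min(0.4, 0.4) = 0.4
  (a -> a): min(1, 1 − 0.8 + 0.8) = 1
  ((a -> a) -> b): min(1, 1 − 1 + 0.6) = 0.6
  (((a & (b & ~b)) & ~b) -> ((a -> a) -> b)): min(1, 1 − 0.4 + 0.6) = 1
  (b & a) = min(0.6, 0.8) = 0.6
  ~(b & a): Łukasiewicz ¬ gives 1 − 0.6 = 0.4
  ((((a & (b & ~b)) & ~b) -> ((a -> a) -> b)) -> ~(b & a)): min(1, 1 − 1 + 0.4) = 0.4
  Łukasiewicz value = 0.4
Difference: 0 − 0.4 = -0.40

-0.40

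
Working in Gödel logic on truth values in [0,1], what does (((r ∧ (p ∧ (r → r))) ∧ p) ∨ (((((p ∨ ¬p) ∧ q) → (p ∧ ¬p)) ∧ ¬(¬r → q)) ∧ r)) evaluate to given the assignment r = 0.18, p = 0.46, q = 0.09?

(r → r): 0.18 ≤ 0.18, so result = 1
(p ∧ (r → r)) = min(0.46, 1) = 0.46
(r ∧ (p ∧ (r → r))) = min(0.18, 0.46) = 0.18
((r ∧ (p ∧ (r → r))) ∧ p) = min(0.18, 0.46) = 0.18
¬p: Gödel ¬ of 0.46 = 0 (operand ≠ 0)
(p ∨ ¬p) = max(0.46, 0) = 0.46
((p ∨ ¬p) ∧ q) = min(0.46, 0.09) = 0.09
¬p: Gödel ¬ of 0.46 = 0 (operand ≠ 0)
(p ∧ ¬p) = min(0.46, 0) = 0
(((p ∨ ¬p) ∧ q) → (p ∧ ¬p)): 0.09 > 0, so result = 0
¬r: Gödel ¬ of 0.18 = 0 (operand ≠ 0)
(¬r → q): 0 ≤ 0.09, so result = 1
¬(¬r → q): Gödel ¬ of 1 = 0 (operand ≠ 0)
((((p ∨ ¬p) ∧ q) → (p ∧ ¬p)) ∧ ¬(¬r → q)) = min(0, 0) = 0
(((((p ∨ ¬p) ∧ q) → (p ∧ ¬p)) ∧ ¬(¬r → q)) ∧ r) = min(0, 0.18) = 0
(((r ∧ (p ∧ (r → r))) ∧ p) ∨ (((((p ∨ ¬p) ∧ q) → (p ∧ ¬p)) ∧ ¬(¬r → q)) ∧ r)) = max(0.18, 0) = 0.18

0.18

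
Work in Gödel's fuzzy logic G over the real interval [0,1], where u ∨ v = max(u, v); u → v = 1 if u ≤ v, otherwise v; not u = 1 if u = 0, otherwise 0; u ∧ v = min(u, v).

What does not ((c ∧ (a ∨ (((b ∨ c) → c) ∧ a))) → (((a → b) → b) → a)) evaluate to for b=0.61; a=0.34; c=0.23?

(b ∨ c) = max(0.61, 0.23) = 0.61
((b ∨ c) → c): 0.61 > 0.23, so result = 0.23
(((b ∨ c) → c) ∧ a) = min(0.23, 0.34) = 0.23
(a ∨ (((b ∨ c) → c) ∧ a)) = max(0.34, 0.23) = 0.34
(c ∧ (a ∨ (((b ∨ c) → c) ∧ a))) = min(0.23, 0.34) = 0.23
(a → b): 0.34 ≤ 0.61, so result = 1
((a → b) → b): 1 > 0.61, so result = 0.61
(((a → b) → b) → a): 0.61 > 0.34, so result = 0.34
((c ∧ (a ∨ (((b ∨ c) → c) ∧ a))) → (((a → b) → b) → a)): 0.23 ≤ 0.34, so result = 1
not ((c ∧ (a ∨ (((b ∨ c) → c) ∧ a))) → (((a → b) → b) → a)): Gödel ¬ of 1 = 0 (operand ≠ 0)

0.00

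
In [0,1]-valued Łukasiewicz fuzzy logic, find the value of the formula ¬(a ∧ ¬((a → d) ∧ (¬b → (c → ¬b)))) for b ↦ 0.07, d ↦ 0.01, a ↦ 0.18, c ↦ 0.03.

0.83

(a → d): min(1, 1 − 0.18 + 0.01) = 0.83
¬b: Łukasiewicz ¬ gives 1 − 0.07 = 0.93
¬b: Łukasiewicz ¬ gives 1 − 0.07 = 0.93
(c → ¬b): min(1, 1 − 0.03 + 0.93) = 1
(¬b → (c → ¬b)): min(1, 1 − 0.93 + 1) = 1
((a → d) ∧ (¬b → (c → ¬b))) = min(0.83, 1) = 0.83
¬((a → d) ∧ (¬b → (c → ¬b))): Łukasiewicz ¬ gives 1 − 0.83 = 0.17
(a ∧ ¬((a → d) ∧ (¬b → (c → ¬b)))) = min(0.18, 0.17) = 0.17
¬(a ∧ ¬((a → d) ∧ (¬b → (c → ¬b)))): Łukasiewicz ¬ gives 1 − 0.17 = 0.83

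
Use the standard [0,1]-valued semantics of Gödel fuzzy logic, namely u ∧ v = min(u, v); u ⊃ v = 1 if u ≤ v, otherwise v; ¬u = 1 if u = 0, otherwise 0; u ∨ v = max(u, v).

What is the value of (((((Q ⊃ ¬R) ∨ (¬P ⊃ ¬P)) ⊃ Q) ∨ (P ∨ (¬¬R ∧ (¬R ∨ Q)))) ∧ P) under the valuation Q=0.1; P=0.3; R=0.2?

0.30

¬R: Gödel ¬ of 0.2 = 0 (operand ≠ 0)
(Q ⊃ ¬R): 0.1 > 0, so result = 0
¬P: Gödel ¬ of 0.3 = 0 (operand ≠ 0)
¬P: Gödel ¬ of 0.3 = 0 (operand ≠ 0)
(¬P ⊃ ¬P): 0 ≤ 0, so result = 1
((Q ⊃ ¬R) ∨ (¬P ⊃ ¬P)) = max(0, 1) = 1
(((Q ⊃ ¬R) ∨ (¬P ⊃ ¬P)) ⊃ Q): 1 > 0.1, so result = 0.1
¬R: Gödel ¬ of 0.2 = 0 (operand ≠ 0)
¬¬R: Gödel ¬ of 0 = 1 (operand is 0)
¬R: Gödel ¬ of 0.2 = 0 (operand ≠ 0)
(¬R ∨ Q) = max(0, 0.1) = 0.1
(¬¬R ∧ (¬R ∨ Q)) = min(1, 0.1) = 0.1
(P ∨ (¬¬R ∧ (¬R ∨ Q))) = max(0.3, 0.1) = 0.3
((((Q ⊃ ¬R) ∨ (¬P ⊃ ¬P)) ⊃ Q) ∨ (P ∨ (¬¬R ∧ (¬R ∨ Q)))) = max(0.1, 0.3) = 0.3
(((((Q ⊃ ¬R) ∨ (¬P ⊃ ¬P)) ⊃ Q) ∨ (P ∨ (¬¬R ∧ (¬R ∨ Q)))) ∧ P) = min(0.3, 0.3) = 0.3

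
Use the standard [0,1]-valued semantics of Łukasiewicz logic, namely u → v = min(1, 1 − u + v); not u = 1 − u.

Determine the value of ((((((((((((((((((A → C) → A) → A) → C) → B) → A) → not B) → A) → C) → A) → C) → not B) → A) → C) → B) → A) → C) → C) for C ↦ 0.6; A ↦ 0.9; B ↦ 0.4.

(A → C): min(1, 1 − 0.9 + 0.6) = 0.7
((A → C) → A): min(1, 1 − 0.7 + 0.9) = 1
(((A → C) → A) → A): min(1, 1 − 1 + 0.9) = 0.9
((((A → C) → A) → A) → C): min(1, 1 − 0.9 + 0.6) = 0.7
(((((A → C) → A) → A) → C) → B): min(1, 1 − 0.7 + 0.4) = 0.7
((((((A → C) → A) → A) → C) → B) → A): min(1, 1 − 0.7 + 0.9) = 1
not B: Łukasiewicz ¬ gives 1 − 0.4 = 0.6
(((((((A → C) → A) → A) → C) → B) → A) → not B): min(1, 1 − 1 + 0.6) = 0.6
((((((((A → C) → A) → A) → C) → B) → A) → not B) → A): min(1, 1 − 0.6 + 0.9) = 1
(((((((((A → C) → A) → A) → C) → B) → A) → not B) → A) → C): min(1, 1 − 1 + 0.6) = 0.6
((((((((((A → C) → A) → A) → C) → B) → A) → not B) → A) → C) → A): min(1, 1 − 0.6 + 0.9) = 1
(((((((((((A → C) → A) → A) → C) → B) → A) → not B) → A) → C) → A) → C): min(1, 1 − 1 + 0.6) = 0.6
not B: Łukasiewicz ¬ gives 1 − 0.4 = 0.6
((((((((((((A → C) → A) → A) → C) → B) → A) → not B) → A) → C) → A) → C) → not B): min(1, 1 − 0.6 + 0.6) = 1
(((((((((((((A → C) → A) → A) → C) → B) → A) → not B) → A) → C) → A) → C) → not B) → A): min(1, 1 − 1 + 0.9) = 0.9
((((((((((((((A → C) → A) → A) → C) → B) → A) → not B) → A) → C) → A) → C) → not B) → A) → C): min(1, 1 − 0.9 + 0.6) = 0.7
(((((((((((((((A → C) → A) → A) → C) → B) → A) → not B) → A) → C) → A) → C) → not B) → A) → C) → B): min(1, 1 − 0.7 + 0.4) = 0.7
((((((((((((((((A → C) → A) → A) → C) → B) → A) → not B) → A) → C) → A) → C) → not B) → A) → C) → B) → A): min(1, 1 − 0.7 + 0.9) = 1
(((((((((((((((((A → C) → A) → A) → C) → B) → A) → not B) → A) → C) → A) → C) → not B) → A) → C) → B) → A) → C): min(1, 1 − 1 + 0.6) = 0.6
((((((((((((((((((A → C) → A) → A) → C) → B) → A) → not B) → A) → C) → A) → C) → not B) → A) → C) → B) → A) → C) → C): min(1, 1 − 0.6 + 0.6) = 1

1.00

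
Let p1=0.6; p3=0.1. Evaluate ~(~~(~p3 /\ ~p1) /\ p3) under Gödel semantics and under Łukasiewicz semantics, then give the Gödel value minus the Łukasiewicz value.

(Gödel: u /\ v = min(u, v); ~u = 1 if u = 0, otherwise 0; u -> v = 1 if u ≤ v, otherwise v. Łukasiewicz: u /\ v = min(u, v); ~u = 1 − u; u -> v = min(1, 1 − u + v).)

0.10

Gödel evaluation:
  ~p3: Gödel ¬ of 0.1 = 0 (operand ≠ 0)
  ~p1: Gödel ¬ of 0.6 = 0 (operand ≠ 0)
  (~p3 /\ ~p1) = min(0, 0) = 0
  ~(~p3 /\ ~p1): Gödel ¬ of 0 = 1 (operand is 0)
  ~~(~p3 /\ ~p1): Gödel ¬ of 1 = 0 (operand ≠ 0)
  (~~(~p3 /\ ~p1) /\ p3) = min(0, 0.1) = 0
  ~(~~(~p3 /\ ~p1) /\ p3): Gödel ¬ of 0 = 1 (operand is 0)
  Gödel value = 1
Łukasiewicz evaluation:
  ~p3: Łukasiewicz ¬ gives 1 − 0.1 = 0.9
  ~p1: Łukasiewicz ¬ gives 1 − 0.6 = 0.4
  (~p3 /\ ~p1) = min(0.9, 0.4) = 0.4
  ~(~p3 /\ ~p1): Łukasiewicz ¬ gives 1 − 0.4 = 0.6
  ~~(~p3 /\ ~p1): Łukasiewicz ¬ gives 1 − 0.6 = 0.4
  (~~(~p3 /\ ~p1) /\ p3) = min(0.4, 0.1) = 0.1
  ~(~~(~p3 /\ ~p1) /\ p3): Łukasiewicz ¬ gives 1 − 0.1 = 0.9
  Łukasiewicz value = 0.9
Difference: 1 − 0.9 = 0.10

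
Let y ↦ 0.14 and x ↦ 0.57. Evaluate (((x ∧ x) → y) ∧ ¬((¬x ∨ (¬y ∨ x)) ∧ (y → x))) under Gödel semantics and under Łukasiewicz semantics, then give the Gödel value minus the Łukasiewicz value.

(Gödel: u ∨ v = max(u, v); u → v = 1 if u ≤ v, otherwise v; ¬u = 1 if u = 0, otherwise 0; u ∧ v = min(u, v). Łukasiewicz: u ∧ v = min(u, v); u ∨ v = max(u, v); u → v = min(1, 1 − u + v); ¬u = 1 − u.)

Gödel evaluation:
  (x ∧ x) = min(0.57, 0.57) = 0.57
  ((x ∧ x) → y): 0.57 > 0.14, so result = 0.14
  ¬x: Gödel ¬ of 0.57 = 0 (operand ≠ 0)
  ¬y: Gödel ¬ of 0.14 = 0 (operand ≠ 0)
  (¬y ∨ x) = max(0, 0.57) = 0.57
  (¬x ∨ (¬y ∨ x)) = max(0, 0.57) = 0.57
  (y → x): 0.14 ≤ 0.57, so result = 1
  ((¬x ∨ (¬y ∨ x)) ∧ (y → x)) = min(0.57, 1) = 0.57
  ¬((¬x ∨ (¬y ∨ x)) ∧ (y → x)): Gödel ¬ of 0.57 = 0 (operand ≠ 0)
  (((x ∧ x) → y) ∧ ¬((¬x ∨ (¬y ∨ x)) ∧ (y → x))) = min(0.14, 0) = 0
  Gödel value = 0
Łukasiewicz evaluation:
  (x ∧ x) = min(0.57, 0.57) = 0.57
  ((x ∧ x) → y): min(1, 1 − 0.57 + 0.14) = 0.57
  ¬x: Łukasiewicz ¬ gives 1 − 0.57 = 0.43
  ¬y: Łukasiewicz ¬ gives 1 − 0.14 = 0.86
  (¬y ∨ x) = max(0.86, 0.57) = 0.86
  (¬x ∨ (¬y ∨ x)) = max(0.43, 0.86) = 0.86
  (y → x): min(1, 1 − 0.14 + 0.57) = 1
  ((¬x ∨ (¬y ∨ x)) ∧ (y → x)) = min(0.86, 1) = 0.86
  ¬((¬x ∨ (¬y ∨ x)) ∧ (y → x)): Łukasiewicz ¬ gives 1 − 0.86 = 0.14
  (((x ∧ x) → y) ∧ ¬((¬x ∨ (¬y ∨ x)) ∧ (y → x))) = min(0.57, 0.14) = 0.14
  Łukasiewicz value = 0.14
Difference: 0 − 0.14 = -0.14

-0.14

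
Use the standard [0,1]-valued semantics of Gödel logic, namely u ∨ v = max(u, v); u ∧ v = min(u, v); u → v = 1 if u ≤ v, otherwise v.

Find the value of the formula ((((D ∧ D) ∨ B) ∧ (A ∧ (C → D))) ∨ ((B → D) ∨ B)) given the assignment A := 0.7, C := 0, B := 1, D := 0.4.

1.00

(D ∧ D) = min(0.4, 0.4) = 0.4
((D ∧ D) ∨ B) = max(0.4, 1) = 1
(C → D): 0 ≤ 0.4, so result = 1
(A ∧ (C → D)) = min(0.7, 1) = 0.7
(((D ∧ D) ∨ B) ∧ (A ∧ (C → D))) = min(1, 0.7) = 0.7
(B → D): 1 > 0.4, so result = 0.4
((B → D) ∨ B) = max(0.4, 1) = 1
((((D ∧ D) ∨ B) ∧ (A ∧ (C → D))) ∨ ((B → D) ∨ B)) = max(0.7, 1) = 1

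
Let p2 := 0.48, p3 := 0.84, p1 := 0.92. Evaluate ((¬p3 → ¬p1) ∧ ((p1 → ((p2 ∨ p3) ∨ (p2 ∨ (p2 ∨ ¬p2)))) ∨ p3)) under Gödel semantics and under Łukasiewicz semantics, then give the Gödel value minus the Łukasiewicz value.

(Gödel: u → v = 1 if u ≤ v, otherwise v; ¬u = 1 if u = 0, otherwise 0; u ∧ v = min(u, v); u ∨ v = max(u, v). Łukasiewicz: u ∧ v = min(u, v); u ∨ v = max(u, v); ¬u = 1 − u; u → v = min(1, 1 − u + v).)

-0.08

Gödel evaluation:
  ¬p3: Gödel ¬ of 0.84 = 0 (operand ≠ 0)
  ¬p1: Gödel ¬ of 0.92 = 0 (operand ≠ 0)
  (¬p3 → ¬p1): 0 ≤ 0, so result = 1
  (p2 ∨ p3) = max(0.48, 0.84) = 0.84
  ¬p2: Gödel ¬ of 0.48 = 0 (operand ≠ 0)
  (p2 ∨ ¬p2) = max(0.48, 0) = 0.48
  (p2 ∨ (p2 ∨ ¬p2)) = max(0.48, 0.48) = 0.48
  ((p2 ∨ p3) ∨ (p2 ∨ (p2 ∨ ¬p2))) = max(0.84, 0.48) = 0.84
  (p1 → ((p2 ∨ p3) ∨ (p2 ∨ (p2 ∨ ¬p2)))): 0.92 > 0.84, so result = 0.84
  ((p1 → ((p2 ∨ p3) ∨ (p2 ∨ (p2 ∨ ¬p2)))) ∨ p3) = max(0.84, 0.84) = 0.84
  ((¬p3 → ¬p1) ∧ ((p1 → ((p2 ∨ p3) ∨ (p2 ∨ (p2 ∨ ¬p2)))) ∨ p3)) = min(1, 0.84) = 0.84
  Gödel value = 0.84
Łukasiewicz evaluation:
  ¬p3: Łukasiewicz ¬ gives 1 − 0.84 = 0.16
  ¬p1: Łukasiewicz ¬ gives 1 − 0.92 = 0.08
  (¬p3 → ¬p1): min(1, 1 − 0.16 + 0.08) = 0.92
  (p2 ∨ p3) = max(0.48, 0.84) = 0.84
  ¬p2: Łukasiewicz ¬ gives 1 − 0.48 = 0.52
  (p2 ∨ ¬p2) = max(0.48, 0.52) = 0.52
  (p2 ∨ (p2 ∨ ¬p2)) = max(0.48, 0.52) = 0.52
  ((p2 ∨ p3) ∨ (p2 ∨ (p2 ∨ ¬p2))) = max(0.84, 0.52) = 0.84
  (p1 → ((p2 ∨ p3) ∨ (p2 ∨ (p2 ∨ ¬p2)))): min(1, 1 − 0.92 + 0.84) = 0.92
  ((p1 → ((p2 ∨ p3) ∨ (p2 ∨ (p2 ∨ ¬p2)))) ∨ p3) = max(0.92, 0.84) = 0.92
  ((¬p3 → ¬p1) ∧ ((p1 → ((p2 ∨ p3) ∨ (p2 ∨ (p2 ∨ ¬p2)))) ∨ p3)) = min(0.92, 0.92) = 0.92
  Łukasiewicz value = 0.92
Difference: 0.84 − 0.92 = -0.08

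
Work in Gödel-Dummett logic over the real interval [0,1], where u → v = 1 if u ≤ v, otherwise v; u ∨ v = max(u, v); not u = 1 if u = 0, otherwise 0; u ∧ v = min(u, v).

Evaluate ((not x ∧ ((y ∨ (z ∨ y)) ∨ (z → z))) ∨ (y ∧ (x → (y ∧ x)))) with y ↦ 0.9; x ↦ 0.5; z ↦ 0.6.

not x: Gödel ¬ of 0.5 = 0 (operand ≠ 0)
(z ∨ y) = max(0.6, 0.9) = 0.9
(y ∨ (z ∨ y)) = max(0.9, 0.9) = 0.9
(z → z): 0.6 ≤ 0.6, so result = 1
((y ∨ (z ∨ y)) ∨ (z → z)) = max(0.9, 1) = 1
(not x ∧ ((y ∨ (z ∨ y)) ∨ (z → z))) = min(0, 1) = 0
(y ∧ x) = min(0.9, 0.5) = 0.5
(x → (y ∧ x)): 0.5 ≤ 0.5, so result = 1
(y ∧ (x → (y ∧ x))) = min(0.9, 1) = 0.9
((not x ∧ ((y ∨ (z ∨ y)) ∨ (z → z))) ∨ (y ∧ (x → (y ∧ x)))) = max(0, 0.9) = 0.9

0.90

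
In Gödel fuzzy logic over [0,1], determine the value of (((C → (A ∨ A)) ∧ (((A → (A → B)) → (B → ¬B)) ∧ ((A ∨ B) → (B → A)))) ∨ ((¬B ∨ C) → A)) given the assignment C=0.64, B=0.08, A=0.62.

0.62

(A ∨ A) = max(0.62, 0.62) = 0.62
(C → (A ∨ A)): 0.64 > 0.62, so result = 0.62
(A → B): 0.62 > 0.08, so result = 0.08
(A → (A → B)): 0.62 > 0.08, so result = 0.08
¬B: Gödel ¬ of 0.08 = 0 (operand ≠ 0)
(B → ¬B): 0.08 > 0, so result = 0
((A → (A → B)) → (B → ¬B)): 0.08 > 0, so result = 0
(A ∨ B) = max(0.62, 0.08) = 0.62
(B → A): 0.08 ≤ 0.62, so result = 1
((A ∨ B) → (B → A)): 0.62 ≤ 1, so result = 1
(((A → (A → B)) → (B → ¬B)) ∧ ((A ∨ B) → (B → A))) = min(0, 1) = 0
((C → (A ∨ A)) ∧ (((A → (A → B)) → (B → ¬B)) ∧ ((A ∨ B) → (B → A)))) = min(0.62, 0) = 0
¬B: Gödel ¬ of 0.08 = 0 (operand ≠ 0)
(¬B ∨ C) = max(0, 0.64) = 0.64
((¬B ∨ C) → A): 0.64 > 0.62, so result = 0.62
(((C → (A ∨ A)) ∧ (((A → (A → B)) → (B → ¬B)) ∧ ((A ∨ B) → (B → A)))) ∨ ((¬B ∨ C) → A)) = max(0, 0.62) = 0.62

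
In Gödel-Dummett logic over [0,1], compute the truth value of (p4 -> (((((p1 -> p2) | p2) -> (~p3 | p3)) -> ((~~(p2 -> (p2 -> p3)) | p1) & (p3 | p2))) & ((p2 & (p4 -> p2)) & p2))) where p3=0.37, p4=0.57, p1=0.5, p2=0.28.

0.28

(p1 -> p2): 0.5 > 0.28, so result = 0.28
((p1 -> p2) | p2) = max(0.28, 0.28) = 0.28
~p3: Gödel ¬ of 0.37 = 0 (operand ≠ 0)
(~p3 | p3) = max(0, 0.37) = 0.37
(((p1 -> p2) | p2) -> (~p3 | p3)): 0.28 ≤ 0.37, so result = 1
(p2 -> p3): 0.28 ≤ 0.37, so result = 1
(p2 -> (p2 -> p3)): 0.28 ≤ 1, so result = 1
~(p2 -> (p2 -> p3)): Gödel ¬ of 1 = 0 (operand ≠ 0)
~~(p2 -> (p2 -> p3)): Gödel ¬ of 0 = 1 (operand is 0)
(~~(p2 -> (p2 -> p3)) | p1) = max(1, 0.5) = 1
(p3 | p2) = max(0.37, 0.28) = 0.37
((~~(p2 -> (p2 -> p3)) | p1) & (p3 | p2)) = min(1, 0.37) = 0.37
((((p1 -> p2) | p2) -> (~p3 | p3)) -> ((~~(p2 -> (p2 -> p3)) | p1) & (p3 | p2))): 1 > 0.37, so result = 0.37
(p4 -> p2): 0.57 > 0.28, so result = 0.28
(p2 & (p4 -> p2)) = min(0.28, 0.28) = 0.28
((p2 & (p4 -> p2)) & p2) = min(0.28, 0.28) = 0.28
(((((p1 -> p2) | p2) -> (~p3 | p3)) -> ((~~(p2 -> (p2 -> p3)) | p1) & (p3 | p2))) & ((p2 & (p4 -> p2)) & p2)) = min(0.37, 0.28) = 0.28
(p4 -> (((((p1 -> p2) | p2) -> (~p3 | p3)) -> ((~~(p2 -> (p2 -> p3)) | p1) & (p3 | p2))) & ((p2 & (p4 -> p2)) & p2))): 0.57 > 0.28, so result = 0.28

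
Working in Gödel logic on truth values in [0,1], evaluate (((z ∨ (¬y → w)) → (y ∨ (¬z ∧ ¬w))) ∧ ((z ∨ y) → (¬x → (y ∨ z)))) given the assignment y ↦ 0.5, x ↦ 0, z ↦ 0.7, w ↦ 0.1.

0.50

¬y: Gödel ¬ of 0.5 = 0 (operand ≠ 0)
(¬y → w): 0 ≤ 0.1, so result = 1
(z ∨ (¬y → w)) = max(0.7, 1) = 1
¬z: Gödel ¬ of 0.7 = 0 (operand ≠ 0)
¬w: Gödel ¬ of 0.1 = 0 (operand ≠ 0)
(¬z ∧ ¬w) = min(0, 0) = 0
(y ∨ (¬z ∧ ¬w)) = max(0.5, 0) = 0.5
((z ∨ (¬y → w)) → (y ∨ (¬z ∧ ¬w))): 1 > 0.5, so result = 0.5
(z ∨ y) = max(0.7, 0.5) = 0.7
¬x: Gödel ¬ of 0 = 1 (operand is 0)
(y ∨ z) = max(0.5, 0.7) = 0.7
(¬x → (y ∨ z)): 1 > 0.7, so result = 0.7
((z ∨ y) → (¬x → (y ∨ z))): 0.7 ≤ 0.7, so result = 1
(((z ∨ (¬y → w)) → (y ∨ (¬z ∧ ¬w))) ∧ ((z ∨ y) → (¬x → (y ∨ z)))) = min(0.5, 1) = 0.5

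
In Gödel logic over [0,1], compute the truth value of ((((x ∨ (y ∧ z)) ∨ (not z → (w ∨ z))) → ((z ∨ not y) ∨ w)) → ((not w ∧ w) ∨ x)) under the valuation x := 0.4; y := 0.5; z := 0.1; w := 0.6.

(y ∧ z) = min(0.5, 0.1) = 0.1
(x ∨ (y ∧ z)) = max(0.4, 0.1) = 0.4
not z: Gödel ¬ of 0.1 = 0 (operand ≠ 0)
(w ∨ z) = max(0.6, 0.1) = 0.6
(not z → (w ∨ z)): 0 ≤ 0.6, so result = 1
((x ∨ (y ∧ z)) ∨ (not z → (w ∨ z))) = max(0.4, 1) = 1
not y: Gödel ¬ of 0.5 = 0 (operand ≠ 0)
(z ∨ not y) = max(0.1, 0) = 0.1
((z ∨ not y) ∨ w) = max(0.1, 0.6) = 0.6
(((x ∨ (y ∧ z)) ∨ (not z → (w ∨ z))) → ((z ∨ not y) ∨ w)): 1 > 0.6, so result = 0.6
not w: Gödel ¬ of 0.6 = 0 (operand ≠ 0)
(not w ∧ w) = min(0, 0.6) = 0
((not w ∧ w) ∨ x) = max(0, 0.4) = 0.4
((((x ∨ (y ∧ z)) ∨ (not z → (w ∨ z))) → ((z ∨ not y) ∨ w)) → ((not w ∧ w) ∨ x)): 0.6 > 0.4, so result = 0.4

0.40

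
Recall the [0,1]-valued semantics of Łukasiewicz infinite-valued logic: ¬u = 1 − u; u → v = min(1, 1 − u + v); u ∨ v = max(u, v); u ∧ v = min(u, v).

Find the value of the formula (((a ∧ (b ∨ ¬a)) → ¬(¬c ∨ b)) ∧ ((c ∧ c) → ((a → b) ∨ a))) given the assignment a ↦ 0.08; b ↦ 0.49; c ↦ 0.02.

0.94

¬a: Łukasiewicz ¬ gives 1 − 0.08 = 0.92
(b ∨ ¬a) = max(0.49, 0.92) = 0.92
(a ∧ (b ∨ ¬a)) = min(0.08, 0.92) = 0.08
¬c: Łukasiewicz ¬ gives 1 − 0.02 = 0.98
(¬c ∨ b) = max(0.98, 0.49) = 0.98
¬(¬c ∨ b): Łukasiewicz ¬ gives 1 − 0.98 = 0.02
((a ∧ (b ∨ ¬a)) → ¬(¬c ∨ b)): min(1, 1 − 0.08 + 0.02) = 0.94
(c ∧ c) = min(0.02, 0.02) = 0.02
(a → b): min(1, 1 − 0.08 + 0.49) = 1
((a → b) ∨ a) = max(1, 0.08) = 1
((c ∧ c) → ((a → b) ∨ a)): min(1, 1 − 0.02 + 1) = 1
(((a ∧ (b ∨ ¬a)) → ¬(¬c ∨ b)) ∧ ((c ∧ c) → ((a → b) ∨ a))) = min(0.94, 1) = 0.94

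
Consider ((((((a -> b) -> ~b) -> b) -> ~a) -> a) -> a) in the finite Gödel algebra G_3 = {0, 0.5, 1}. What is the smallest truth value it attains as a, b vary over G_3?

0.50

The minimum is attained at a = 0.5, b = 0.5:
  (a -> b): 0.5 ≤ 0.5, so result = 1
  ~b: Gödel ¬ of 0.5 = 0 (operand ≠ 0)
  ((a -> b) -> ~b): 1 > 0, so result = 0
  (((a -> b) -> ~b) -> b): 0 ≤ 0.5, so result = 1
  ~a: Gödel ¬ of 0.5 = 0 (operand ≠ 0)
  ((((a -> b) -> ~b) -> b) -> ~a): 1 > 0, so result = 0
  (((((a -> b) -> ~b) -> b) -> ~a) -> a): 0 ≤ 0.5, so result = 1
  ((((((a -> b) -> ~b) -> b) -> ~a) -> a) -> a): 1 > 0.5, so result = 0.5
Checking all 9 assignments confirms none give a value below 0.50.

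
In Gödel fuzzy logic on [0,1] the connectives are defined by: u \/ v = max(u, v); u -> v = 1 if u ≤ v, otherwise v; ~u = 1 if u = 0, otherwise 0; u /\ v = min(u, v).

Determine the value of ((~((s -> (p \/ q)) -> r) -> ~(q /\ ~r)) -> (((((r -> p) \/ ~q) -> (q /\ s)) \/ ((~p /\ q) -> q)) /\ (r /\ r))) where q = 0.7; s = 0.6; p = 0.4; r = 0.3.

(p \/ q) = max(0.4, 0.7) = 0.7
(s -> (p \/ q)): 0.6 ≤ 0.7, so result = 1
((s -> (p \/ q)) -> r): 1 > 0.3, so result = 0.3
~((s -> (p \/ q)) -> r): Gödel ¬ of 0.3 = 0 (operand ≠ 0)
~r: Gödel ¬ of 0.3 = 0 (operand ≠ 0)
(q /\ ~r) = min(0.7, 0) = 0
~(q /\ ~r): Gödel ¬ of 0 = 1 (operand is 0)
(~((s -> (p \/ q)) -> r) -> ~(q /\ ~r)): 0 ≤ 1, so result = 1
(r -> p): 0.3 ≤ 0.4, so result = 1
~q: Gödel ¬ of 0.7 = 0 (operand ≠ 0)
((r -> p) \/ ~q) = max(1, 0) = 1
(q /\ s) = min(0.7, 0.6) = 0.6
(((r -> p) \/ ~q) -> (q /\ s)): 1 > 0.6, so result = 0.6
~p: Gödel ¬ of 0.4 = 0 (operand ≠ 0)
(~p /\ q) = min(0, 0.7) = 0
((~p /\ q) -> q): 0 ≤ 0.7, so result = 1
((((r -> p) \/ ~q) -> (q /\ s)) \/ ((~p /\ q) -> q)) = max(0.6, 1) = 1
(r /\ r) = min(0.3, 0.3) = 0.3
(((((r -> p) \/ ~q) -> (q /\ s)) \/ ((~p /\ q) -> q)) /\ (r /\ r)) = min(1, 0.3) = 0.3
((~((s -> (p \/ q)) -> r) -> ~(q /\ ~r)) -> (((((r -> p) \/ ~q) -> (q /\ s)) \/ ((~p /\ q) -> q)) /\ (r /\ r))): 1 > 0.3, so result = 0.3

0.30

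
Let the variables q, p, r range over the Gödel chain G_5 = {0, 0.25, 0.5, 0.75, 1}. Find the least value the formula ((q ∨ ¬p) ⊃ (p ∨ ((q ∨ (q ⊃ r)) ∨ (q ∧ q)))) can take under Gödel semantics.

0.25

The minimum is attained at q = 0.25, p = 0, r = 0:
  ¬p: Gödel ¬ of 0 = 1 (operand is 0)
  (q ∨ ¬p) = max(0.25, 1) = 1
  (q ⊃ r): 0.25 > 0, so result = 0
  (q ∨ (q ⊃ r)) = max(0.25, 0) = 0.25
  (q ∧ q) = min(0.25, 0.25) = 0.25
  ((q ∨ (q ⊃ r)) ∨ (q ∧ q)) = max(0.25, 0.25) = 0.25
  (p ∨ ((q ∨ (q ⊃ r)) ∨ (q ∧ q))) = max(0, 0.25) = 0.25
  ((q ∨ ¬p) ⊃ (p ∨ ((q ∨ (q ⊃ r)) ∨ (q ∧ q)))): 1 > 0.25, so result = 0.25
Checking all 125 assignments confirms none give a value below 0.25.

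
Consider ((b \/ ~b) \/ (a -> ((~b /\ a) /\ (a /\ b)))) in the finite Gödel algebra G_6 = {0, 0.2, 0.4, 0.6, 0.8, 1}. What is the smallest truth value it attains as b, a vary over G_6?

0.20

The minimum is attained at b = 0.2, a = 0.2:
  ~b: Gödel ¬ of 0.2 = 0 (operand ≠ 0)
  (b \/ ~b) = max(0.2, 0) = 0.2
  ~b: Gödel ¬ of 0.2 = 0 (operand ≠ 0)
  (~b /\ a) = min(0, 0.2) = 0
  (a /\ b) = min(0.2, 0.2) = 0.2
  ((~b /\ a) /\ (a /\ b)) = min(0, 0.2) = 0
  (a -> ((~b /\ a) /\ (a /\ b))): 0.2 > 0, so result = 0
  ((b \/ ~b) \/ (a -> ((~b /\ a) /\ (a /\ b)))) = max(0.2, 0) = 0.2
Checking all 36 assignments confirms none give a value below 0.20.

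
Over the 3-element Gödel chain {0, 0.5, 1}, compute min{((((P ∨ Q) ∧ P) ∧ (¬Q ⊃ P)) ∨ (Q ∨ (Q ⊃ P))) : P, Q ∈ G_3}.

0.50

The minimum is attained at P = 0, Q = 0.5:
  (P ∨ Q) = max(0, 0.5) = 0.5
  ((P ∨ Q) ∧ P) = min(0.5, 0) = 0
  ¬Q: Gödel ¬ of 0.5 = 0 (operand ≠ 0)
  (¬Q ⊃ P): 0 ≤ 0, so result = 1
  (((P ∨ Q) ∧ P) ∧ (¬Q ⊃ P)) = min(0, 1) = 0
  (Q ⊃ P): 0.5 > 0, so result = 0
  (Q ∨ (Q ⊃ P)) = max(0.5, 0) = 0.5
  ((((P ∨ Q) ∧ P) ∧ (¬Q ⊃ P)) ∨ (Q ∨ (Q ⊃ P))) = max(0, 0.5) = 0.5
Checking all 9 assignments confirms none give a value below 0.50.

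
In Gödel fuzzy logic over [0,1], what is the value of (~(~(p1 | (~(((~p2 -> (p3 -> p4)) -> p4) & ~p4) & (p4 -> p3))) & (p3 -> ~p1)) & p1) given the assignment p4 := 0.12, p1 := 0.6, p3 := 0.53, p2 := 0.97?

~p2: Gödel ¬ of 0.97 = 0 (operand ≠ 0)
(p3 -> p4): 0.53 > 0.12, so result = 0.12
(~p2 -> (p3 -> p4)): 0 ≤ 0.12, so result = 1
((~p2 -> (p3 -> p4)) -> p4): 1 > 0.12, so result = 0.12
~p4: Gödel ¬ of 0.12 = 0 (operand ≠ 0)
(((~p2 -> (p3 -> p4)) -> p4) & ~p4) = min(0.12, 0) = 0
~(((~p2 -> (p3 -> p4)) -> p4) & ~p4): Gödel ¬ of 0 = 1 (operand is 0)
(p4 -> p3): 0.12 ≤ 0.53, so result = 1
(~(((~p2 -> (p3 -> p4)) -> p4) & ~p4) & (p4 -> p3)) = min(1, 1) = 1
(p1 | (~(((~p2 -> (p3 -> p4)) -> p4) & ~p4) & (p4 -> p3))) = max(0.6, 1) = 1
~(p1 | (~(((~p2 -> (p3 -> p4)) -> p4) & ~p4) & (p4 -> p3))): Gödel ¬ of 1 = 0 (operand ≠ 0)
~p1: Gödel ¬ of 0.6 = 0 (operand ≠ 0)
(p3 -> ~p1): 0.53 > 0, so result = 0
(~(p1 | (~(((~p2 -> (p3 -> p4)) -> p4) & ~p4) & (p4 -> p3))) & (p3 -> ~p1)) = min(0, 0) = 0
~(~(p1 | (~(((~p2 -> (p3 -> p4)) -> p4) & ~p4) & (p4 -> p3))) & (p3 -> ~p1)): Gödel ¬ of 0 = 1 (operand is 0)
(~(~(p1 | (~(((~p2 -> (p3 -> p4)) -> p4) & ~p4) & (p4 -> p3))) & (p3 -> ~p1)) & p1) = min(1, 0.6) = 0.6

0.60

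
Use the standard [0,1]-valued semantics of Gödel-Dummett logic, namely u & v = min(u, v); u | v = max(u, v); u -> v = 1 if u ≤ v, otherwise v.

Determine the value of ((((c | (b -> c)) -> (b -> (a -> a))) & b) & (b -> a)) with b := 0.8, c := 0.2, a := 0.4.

0.40

(b -> c): 0.8 > 0.2, so result = 0.2
(c | (b -> c)) = max(0.2, 0.2) = 0.2
(a -> a): 0.4 ≤ 0.4, so result = 1
(b -> (a -> a)): 0.8 ≤ 1, so result = 1
((c | (b -> c)) -> (b -> (a -> a))): 0.2 ≤ 1, so result = 1
(((c | (b -> c)) -> (b -> (a -> a))) & b) = min(1, 0.8) = 0.8
(b -> a): 0.8 > 0.4, so result = 0.4
((((c | (b -> c)) -> (b -> (a -> a))) & b) & (b -> a)) = min(0.8, 0.4) = 0.4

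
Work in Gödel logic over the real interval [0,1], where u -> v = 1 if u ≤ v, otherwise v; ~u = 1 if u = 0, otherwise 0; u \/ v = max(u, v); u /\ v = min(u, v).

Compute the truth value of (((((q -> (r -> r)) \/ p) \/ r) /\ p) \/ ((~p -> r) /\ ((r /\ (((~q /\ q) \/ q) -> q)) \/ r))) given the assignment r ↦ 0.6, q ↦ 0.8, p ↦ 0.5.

(r -> r): 0.6 ≤ 0.6, so result = 1
(q -> (r -> r)): 0.8 ≤ 1, so result = 1
((q -> (r -> r)) \/ p) = max(1, 0.5) = 1
(((q -> (r -> r)) \/ p) \/ r) = max(1, 0.6) = 1
((((q -> (r -> r)) \/ p) \/ r) /\ p) = min(1, 0.5) = 0.5
~p: Gödel ¬ of 0.5 = 0 (operand ≠ 0)
(~p -> r): 0 ≤ 0.6, so result = 1
~q: Gödel ¬ of 0.8 = 0 (operand ≠ 0)
(~q /\ q) = min(0, 0.8) = 0
((~q /\ q) \/ q) = max(0, 0.8) = 0.8
(((~q /\ q) \/ q) -> q): 0.8 ≤ 0.8, so result = 1
(r /\ (((~q /\ q) \/ q) -> q)) = min(0.6, 1) = 0.6
((r /\ (((~q /\ q) \/ q) -> q)) \/ r) = max(0.6, 0.6) = 0.6
((~p -> r) /\ ((r /\ (((~q /\ q) \/ q) -> q)) \/ r)) = min(1, 0.6) = 0.6
(((((q -> (r -> r)) \/ p) \/ r) /\ p) \/ ((~p -> r) /\ ((r /\ (((~q /\ q) \/ q) -> q)) \/ r))) = max(0.5, 0.6) = 0.6

0.60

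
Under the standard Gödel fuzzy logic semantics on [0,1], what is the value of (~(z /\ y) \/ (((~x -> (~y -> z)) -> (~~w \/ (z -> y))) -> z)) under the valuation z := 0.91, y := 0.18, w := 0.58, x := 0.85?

0.91

(z /\ y) = min(0.91, 0.18) = 0.18
~(z /\ y): Gödel ¬ of 0.18 = 0 (operand ≠ 0)
~x: Gödel ¬ of 0.85 = 0 (operand ≠ 0)
~y: Gödel ¬ of 0.18 = 0 (operand ≠ 0)
(~y -> z): 0 ≤ 0.91, so result = 1
(~x -> (~y -> z)): 0 ≤ 1, so result = 1
~w: Gödel ¬ of 0.58 = 0 (operand ≠ 0)
~~w: Gödel ¬ of 0 = 1 (operand is 0)
(z -> y): 0.91 > 0.18, so result = 0.18
(~~w \/ (z -> y)) = max(1, 0.18) = 1
((~x -> (~y -> z)) -> (~~w \/ (z -> y))): 1 ≤ 1, so result = 1
(((~x -> (~y -> z)) -> (~~w \/ (z -> y))) -> z): 1 > 0.91, so result = 0.91
(~(z /\ y) \/ (((~x -> (~y -> z)) -> (~~w \/ (z -> y))) -> z)) = max(0, 0.91) = 0.91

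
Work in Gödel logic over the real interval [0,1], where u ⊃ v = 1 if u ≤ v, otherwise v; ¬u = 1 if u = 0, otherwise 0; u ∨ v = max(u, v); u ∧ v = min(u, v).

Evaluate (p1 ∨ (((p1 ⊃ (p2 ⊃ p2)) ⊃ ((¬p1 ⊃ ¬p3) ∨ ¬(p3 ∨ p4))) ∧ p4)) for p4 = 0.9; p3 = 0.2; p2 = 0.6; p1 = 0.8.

0.90

(p2 ⊃ p2): 0.6 ≤ 0.6, so result = 1
(p1 ⊃ (p2 ⊃ p2)): 0.8 ≤ 1, so result = 1
¬p1: Gödel ¬ of 0.8 = 0 (operand ≠ 0)
¬p3: Gödel ¬ of 0.2 = 0 (operand ≠ 0)
(¬p1 ⊃ ¬p3): 0 ≤ 0, so result = 1
(p3 ∨ p4) = max(0.2, 0.9) = 0.9
¬(p3 ∨ p4): Gödel ¬ of 0.9 = 0 (operand ≠ 0)
((¬p1 ⊃ ¬p3) ∨ ¬(p3 ∨ p4)) = max(1, 0) = 1
((p1 ⊃ (p2 ⊃ p2)) ⊃ ((¬p1 ⊃ ¬p3) ∨ ¬(p3 ∨ p4))): 1 ≤ 1, so result = 1
(((p1 ⊃ (p2 ⊃ p2)) ⊃ ((¬p1 ⊃ ¬p3) ∨ ¬(p3 ∨ p4))) ∧ p4) = min(1, 0.9) = 0.9
(p1 ∨ (((p1 ⊃ (p2 ⊃ p2)) ⊃ ((¬p1 ⊃ ¬p3) ∨ ¬(p3 ∨ p4))) ∧ p4)) = max(0.8, 0.9) = 0.9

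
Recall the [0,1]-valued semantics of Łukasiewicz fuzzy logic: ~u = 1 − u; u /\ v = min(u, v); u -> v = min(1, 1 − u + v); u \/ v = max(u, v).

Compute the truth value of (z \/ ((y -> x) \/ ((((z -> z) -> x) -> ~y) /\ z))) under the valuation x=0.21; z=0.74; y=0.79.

(y -> x): min(1, 1 − 0.79 + 0.21) = 0.42
(z -> z): min(1, 1 − 0.74 + 0.74) = 1
((z -> z) -> x): min(1, 1 − 1 + 0.21) = 0.21
~y: Łukasiewicz ¬ gives 1 − 0.79 = 0.21
(((z -> z) -> x) -> ~y): min(1, 1 − 0.21 + 0.21) = 1
((((z -> z) -> x) -> ~y) /\ z) = min(1, 0.74) = 0.74
((y -> x) \/ ((((z -> z) -> x) -> ~y) /\ z)) = max(0.42, 0.74) = 0.74
(z \/ ((y -> x) \/ ((((z -> z) -> x) -> ~y) /\ z))) = max(0.74, 0.74) = 0.74

0.74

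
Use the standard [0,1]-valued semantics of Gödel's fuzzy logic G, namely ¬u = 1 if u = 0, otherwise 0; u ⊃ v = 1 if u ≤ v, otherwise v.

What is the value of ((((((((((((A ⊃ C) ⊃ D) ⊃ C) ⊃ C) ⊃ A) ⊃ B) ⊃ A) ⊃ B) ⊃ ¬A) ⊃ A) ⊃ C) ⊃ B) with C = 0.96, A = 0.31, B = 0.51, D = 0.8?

(A ⊃ C): 0.31 ≤ 0.96, so result = 1
((A ⊃ C) ⊃ D): 1 > 0.8, so result = 0.8
(((A ⊃ C) ⊃ D) ⊃ C): 0.8 ≤ 0.96, so result = 1
((((A ⊃ C) ⊃ D) ⊃ C) ⊃ C): 1 > 0.96, so result = 0.96
(((((A ⊃ C) ⊃ D) ⊃ C) ⊃ C) ⊃ A): 0.96 > 0.31, so result = 0.31
((((((A ⊃ C) ⊃ D) ⊃ C) ⊃ C) ⊃ A) ⊃ B): 0.31 ≤ 0.51, so result = 1
(((((((A ⊃ C) ⊃ D) ⊃ C) ⊃ C) ⊃ A) ⊃ B) ⊃ A): 1 > 0.31, so result = 0.31
((((((((A ⊃ C) ⊃ D) ⊃ C) ⊃ C) ⊃ A) ⊃ B) ⊃ A) ⊃ B): 0.31 ≤ 0.51, so result = 1
¬A: Gödel ¬ of 0.31 = 0 (operand ≠ 0)
(((((((((A ⊃ C) ⊃ D) ⊃ C) ⊃ C) ⊃ A) ⊃ B) ⊃ A) ⊃ B) ⊃ ¬A): 1 > 0, so result = 0
((((((((((A ⊃ C) ⊃ D) ⊃ C) ⊃ C) ⊃ A) ⊃ B) ⊃ A) ⊃ B) ⊃ ¬A) ⊃ A): 0 ≤ 0.31, so result = 1
(((((((((((A ⊃ C) ⊃ D) ⊃ C) ⊃ C) ⊃ A) ⊃ B) ⊃ A) ⊃ B) ⊃ ¬A) ⊃ A) ⊃ C): 1 > 0.96, so result = 0.96
((((((((((((A ⊃ C) ⊃ D) ⊃ C) ⊃ C) ⊃ A) ⊃ B) ⊃ A) ⊃ B) ⊃ ¬A) ⊃ A) ⊃ C) ⊃ B): 0.96 > 0.51, so result = 0.51

0.51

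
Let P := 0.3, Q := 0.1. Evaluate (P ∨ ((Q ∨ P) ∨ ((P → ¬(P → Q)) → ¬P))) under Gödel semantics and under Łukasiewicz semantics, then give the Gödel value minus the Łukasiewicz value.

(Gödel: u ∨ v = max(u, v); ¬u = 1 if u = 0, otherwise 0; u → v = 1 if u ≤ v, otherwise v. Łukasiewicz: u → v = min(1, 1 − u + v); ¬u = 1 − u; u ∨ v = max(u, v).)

0.20

Gödel evaluation:
  (Q ∨ P) = max(0.1, 0.3) = 0.3
  (P → Q): 0.3 > 0.1, so result = 0.1
  ¬(P → Q): Gödel ¬ of 0.1 = 0 (operand ≠ 0)
  (P → ¬(P → Q)): 0.3 > 0, so result = 0
  ¬P: Gödel ¬ of 0.3 = 0 (operand ≠ 0)
  ((P → ¬(P → Q)) → ¬P): 0 ≤ 0, so result = 1
  ((Q ∨ P) ∨ ((P → ¬(P → Q)) → ¬P)) = max(0.3, 1) = 1
  (P ∨ ((Q ∨ P) ∨ ((P → ¬(P → Q)) → ¬P))) = max(0.3, 1) = 1
  Gödel value = 1
Łukasiewicz evaluation:
  (Q ∨ P) = max(0.1, 0.3) = 0.3
  (P → Q): min(1, 1 − 0.3 + 0.1) = 0.8
  ¬(P → Q): Łukasiewicz ¬ gives 1 − 0.8 = 0.2
  (P → ¬(P → Q)): min(1, 1 − 0.3 + 0.2) = 0.9
  ¬P: Łukasiewicz ¬ gives 1 − 0.3 = 0.7
  ((P → ¬(P → Q)) → ¬P): min(1, 1 − 0.9 + 0.7) = 0.8
  ((Q ∨ P) ∨ ((P → ¬(P → Q)) → ¬P)) = max(0.3, 0.8) = 0.8
  (P ∨ ((Q ∨ P) ∨ ((P → ¬(P → Q)) → ¬P))) = max(0.3, 0.8) = 0.8
  Łukasiewicz value = 0.8
Difference: 1 − 0.8 = 0.20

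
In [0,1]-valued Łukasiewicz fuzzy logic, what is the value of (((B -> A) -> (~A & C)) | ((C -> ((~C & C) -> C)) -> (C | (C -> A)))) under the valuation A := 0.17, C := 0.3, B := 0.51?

(B -> A): min(1, 1 − 0.51 + 0.17) = 0.66
~A: Łukasiewicz ¬ gives 1 − 0.17 = 0.83
(~A & C) = min(0.83, 0.3) = 0.3
((B -> A) -> (~A & C)): min(1, 1 − 0.66 + 0.3) = 0.64
~C: Łukasiewicz ¬ gives 1 − 0.3 = 0.7
(~C & C) = min(0.7, 0.3) = 0.3
((~C & C) -> C): min(1, 1 − 0.3 + 0.3) = 1
(C -> ((~C & C) -> C)): min(1, 1 − 0.3 + 1) = 1
(C -> A): min(1, 1 − 0.3 + 0.17) = 0.87
(C | (C -> A)) = max(0.3, 0.87) = 0.87
((C -> ((~C & C) -> C)) -> (C | (C -> A))): min(1, 1 − 1 + 0.87) = 0.87
(((B -> A) -> (~A & C)) | ((C -> ((~C & C) -> C)) -> (C | (C -> A)))) = max(0.64, 0.87) = 0.87

0.87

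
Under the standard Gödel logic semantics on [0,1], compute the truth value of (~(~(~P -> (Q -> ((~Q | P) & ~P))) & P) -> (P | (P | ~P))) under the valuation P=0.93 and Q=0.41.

0.93

~P: Gödel ¬ of 0.93 = 0 (operand ≠ 0)
~Q: Gödel ¬ of 0.41 = 0 (operand ≠ 0)
(~Q | P) = max(0, 0.93) = 0.93
~P: Gödel ¬ of 0.93 = 0 (operand ≠ 0)
((~Q | P) & ~P) = min(0.93, 0) = 0
(Q -> ((~Q | P) & ~P)): 0.41 > 0, so result = 0
(~P -> (Q -> ((~Q | P) & ~P))): 0 ≤ 0, so result = 1
~(~P -> (Q -> ((~Q | P) & ~P))): Gödel ¬ of 1 = 0 (operand ≠ 0)
(~(~P -> (Q -> ((~Q | P) & ~P))) & P) = min(0, 0.93) = 0
~(~(~P -> (Q -> ((~Q | P) & ~P))) & P): Gödel ¬ of 0 = 1 (operand is 0)
~P: Gödel ¬ of 0.93 = 0 (operand ≠ 0)
(P | ~P) = max(0.93, 0) = 0.93
(P | (P | ~P)) = max(0.93, 0.93) = 0.93
(~(~(~P -> (Q -> ((~Q | P) & ~P))) & P) -> (P | (P | ~P))): 1 > 0.93, so result = 0.93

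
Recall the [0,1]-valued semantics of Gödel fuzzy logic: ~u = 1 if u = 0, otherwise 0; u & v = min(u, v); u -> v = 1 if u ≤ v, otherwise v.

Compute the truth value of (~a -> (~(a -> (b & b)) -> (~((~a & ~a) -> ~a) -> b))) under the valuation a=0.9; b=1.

1.00

~a: Gödel ¬ of 0.9 = 0 (operand ≠ 0)
(b & b) = min(1, 1) = 1
(a -> (b & b)): 0.9 ≤ 1, so result = 1
~(a -> (b & b)): Gödel ¬ of 1 = 0 (operand ≠ 0)
~a: Gödel ¬ of 0.9 = 0 (operand ≠ 0)
~a: Gödel ¬ of 0.9 = 0 (operand ≠ 0)
(~a & ~a) = min(0, 0) = 0
~a: Gödel ¬ of 0.9 = 0 (operand ≠ 0)
((~a & ~a) -> ~a): 0 ≤ 0, so result = 1
~((~a & ~a) -> ~a): Gödel ¬ of 1 = 0 (operand ≠ 0)
(~((~a & ~a) -> ~a) -> b): 0 ≤ 1, so result = 1
(~(a -> (b & b)) -> (~((~a & ~a) -> ~a) -> b)): 0 ≤ 1, so result = 1
(~a -> (~(a -> (b & b)) -> (~((~a & ~a) -> ~a) -> b))): 0 ≤ 1, so result = 1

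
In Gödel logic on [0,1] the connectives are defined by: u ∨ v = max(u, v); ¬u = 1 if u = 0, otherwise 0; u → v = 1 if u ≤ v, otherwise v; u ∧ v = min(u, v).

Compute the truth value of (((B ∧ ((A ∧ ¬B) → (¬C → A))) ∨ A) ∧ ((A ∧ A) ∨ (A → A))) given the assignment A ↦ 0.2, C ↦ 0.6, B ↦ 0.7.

¬B: Gödel ¬ of 0.7 = 0 (operand ≠ 0)
(A ∧ ¬B) = min(0.2, 0) = 0
¬C: Gödel ¬ of 0.6 = 0 (operand ≠ 0)
(¬C → A): 0 ≤ 0.2, so result = 1
((A ∧ ¬B) → (¬C → A)): 0 ≤ 1, so result = 1
(B ∧ ((A ∧ ¬B) → (¬C → A))) = min(0.7, 1) = 0.7
((B ∧ ((A ∧ ¬B) → (¬C → A))) ∨ A) = max(0.7, 0.2) = 0.7
(A ∧ A) = min(0.2, 0.2) = 0.2
(A → A): 0.2 ≤ 0.2, so result = 1
((A ∧ A) ∨ (A → A)) = max(0.2, 1) = 1
(((B ∧ ((A ∧ ¬B) → (¬C → A))) ∨ A) ∧ ((A ∧ A) ∨ (A → A))) = min(0.7, 1) = 0.7

0.70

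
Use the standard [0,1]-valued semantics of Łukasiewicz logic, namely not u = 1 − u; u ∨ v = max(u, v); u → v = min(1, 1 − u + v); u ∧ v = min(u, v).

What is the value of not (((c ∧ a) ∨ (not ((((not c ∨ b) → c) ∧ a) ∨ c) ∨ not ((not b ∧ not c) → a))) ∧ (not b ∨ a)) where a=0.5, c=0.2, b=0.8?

(c ∧ a) = min(0.2, 0.5) = 0.2
not c: Łukasiewicz ¬ gives 1 − 0.2 = 0.8
(not c ∨ b) = max(0.8, 0.8) = 0.8
((not c ∨ b) → c): min(1, 1 − 0.8 + 0.2) = 0.4
(((not c ∨ b) → c) ∧ a) = min(0.4, 0.5) = 0.4
((((not c ∨ b) → c) ∧ a) ∨ c) = max(0.4, 0.2) = 0.4
not ((((not c ∨ b) → c) ∧ a) ∨ c): Łukasiewicz ¬ gives 1 − 0.4 = 0.6
not b: Łukasiewicz ¬ gives 1 − 0.8 = 0.2
not c: Łukasiewicz ¬ gives 1 − 0.2 = 0.8
(not b ∧ not c) = min(0.2, 0.8) = 0.2
((not b ∧ not c) → a): min(1, 1 − 0.2 + 0.5) = 1
not ((not b ∧ not c) → a): Łukasiewicz ¬ gives 1 − 1 = 0
(not ((((not c ∨ b) → c) ∧ a) ∨ c) ∨ not ((not b ∧ not c) → a)) = max(0.6, 0) = 0.6
((c ∧ a) ∨ (not ((((not c ∨ b) → c) ∧ a) ∨ c) ∨ not ((not b ∧ not c) → a))) = max(0.2, 0.6) = 0.6
not b: Łukasiewicz ¬ gives 1 − 0.8 = 0.2
(not b ∨ a) = max(0.2, 0.5) = 0.5
(((c ∧ a) ∨ (not ((((not c ∨ b) → c) ∧ a) ∨ c) ∨ not ((not b ∧ not c) → a))) ∧ (not b ∨ a)) = min(0.6, 0.5) = 0.5
not (((c ∧ a) ∨ (not ((((not c ∨ b) → c) ∧ a) ∨ c) ∨ not ((not b ∧ not c) → a))) ∧ (not b ∨ a)): Łukasiewicz ¬ gives 1 − 0.5 = 0.5

0.50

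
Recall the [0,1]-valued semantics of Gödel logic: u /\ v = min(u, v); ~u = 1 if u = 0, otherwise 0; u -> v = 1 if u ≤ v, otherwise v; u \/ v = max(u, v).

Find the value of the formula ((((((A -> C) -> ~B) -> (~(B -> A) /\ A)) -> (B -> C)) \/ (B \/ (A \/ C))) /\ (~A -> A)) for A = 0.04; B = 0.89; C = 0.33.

0.89

(A -> C): 0.04 ≤ 0.33, so result = 1
~B: Gödel ¬ of 0.89 = 0 (operand ≠ 0)
((A -> C) -> ~B): 1 > 0, so result = 0
(B -> A): 0.89 > 0.04, so result = 0.04
~(B -> A): Gödel ¬ of 0.04 = 0 (operand ≠ 0)
(~(B -> A) /\ A) = min(0, 0.04) = 0
(((A -> C) -> ~B) -> (~(B -> A) /\ A)): 0 ≤ 0, so result = 1
(B -> C): 0.89 > 0.33, so result = 0.33
((((A -> C) -> ~B) -> (~(B -> A) /\ A)) -> (B -> C)): 1 > 0.33, so result = 0.33
(A \/ C) = max(0.04, 0.33) = 0.33
(B \/ (A \/ C)) = max(0.89, 0.33) = 0.89
(((((A -> C) -> ~B) -> (~(B -> A) /\ A)) -> (B -> C)) \/ (B \/ (A \/ C))) = max(0.33, 0.89) = 0.89
~A: Gödel ¬ of 0.04 = 0 (operand ≠ 0)
(~A -> A): 0 ≤ 0.04, so result = 1
((((((A -> C) -> ~B) -> (~(B -> A) /\ A)) -> (B -> C)) \/ (B \/ (A \/ C))) /\ (~A -> A)) = min(0.89, 1) = 0.89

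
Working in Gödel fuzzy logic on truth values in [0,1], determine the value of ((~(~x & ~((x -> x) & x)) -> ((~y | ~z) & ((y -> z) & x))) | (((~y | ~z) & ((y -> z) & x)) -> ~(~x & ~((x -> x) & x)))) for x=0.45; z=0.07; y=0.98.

~x: Gödel ¬ of 0.45 = 0 (operand ≠ 0)
(x -> x): 0.45 ≤ 0.45, so result = 1
((x -> x) & x) = min(1, 0.45) = 0.45
~((x -> x) & x): Gödel ¬ of 0.45 = 0 (operand ≠ 0)
(~x & ~((x -> x) & x)) = min(0, 0) = 0
~(~x & ~((x -> x) & x)): Gödel ¬ of 0 = 1 (operand is 0)
~y: Gödel ¬ of 0.98 = 0 (operand ≠ 0)
~z: Gödel ¬ of 0.07 = 0 (operand ≠ 0)
(~y | ~z) = max(0, 0) = 0
(y -> z): 0.98 > 0.07, so result = 0.07
((y -> z) & x) = min(0.07, 0.45) = 0.07
((~y | ~z) & ((y -> z) & x)) = min(0, 0.07) = 0
(~(~x & ~((x -> x) & x)) -> ((~y | ~z) & ((y -> z) & x))): 1 > 0, so result = 0
~y: Gödel ¬ of 0.98 = 0 (operand ≠ 0)
~z: Gödel ¬ of 0.07 = 0 (operand ≠ 0)
(~y | ~z) = max(0, 0) = 0
(y -> z): 0.98 > 0.07, so result = 0.07
((y -> z) & x) = min(0.07, 0.45) = 0.07
((~y | ~z) & ((y -> z) & x)) = min(0, 0.07) = 0
~x: Gödel ¬ of 0.45 = 0 (operand ≠ 0)
(x -> x): 0.45 ≤ 0.45, so result = 1
((x -> x) & x) = min(1, 0.45) = 0.45
~((x -> x) & x): Gödel ¬ of 0.45 = 0 (operand ≠ 0)
(~x & ~((x -> x) & x)) = min(0, 0) = 0
~(~x & ~((x -> x) & x)): Gödel ¬ of 0 = 1 (operand is 0)
(((~y | ~z) & ((y -> z) & x)) -> ~(~x & ~((x -> x) & x))): 0 ≤ 1, so result = 1
((~(~x & ~((x -> x) & x)) -> ((~y | ~z) & ((y -> z) & x))) | (((~y | ~z) & ((y -> z) & x)) -> ~(~x & ~((x -> x) & x)))) = max(0, 1) = 1

1.00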